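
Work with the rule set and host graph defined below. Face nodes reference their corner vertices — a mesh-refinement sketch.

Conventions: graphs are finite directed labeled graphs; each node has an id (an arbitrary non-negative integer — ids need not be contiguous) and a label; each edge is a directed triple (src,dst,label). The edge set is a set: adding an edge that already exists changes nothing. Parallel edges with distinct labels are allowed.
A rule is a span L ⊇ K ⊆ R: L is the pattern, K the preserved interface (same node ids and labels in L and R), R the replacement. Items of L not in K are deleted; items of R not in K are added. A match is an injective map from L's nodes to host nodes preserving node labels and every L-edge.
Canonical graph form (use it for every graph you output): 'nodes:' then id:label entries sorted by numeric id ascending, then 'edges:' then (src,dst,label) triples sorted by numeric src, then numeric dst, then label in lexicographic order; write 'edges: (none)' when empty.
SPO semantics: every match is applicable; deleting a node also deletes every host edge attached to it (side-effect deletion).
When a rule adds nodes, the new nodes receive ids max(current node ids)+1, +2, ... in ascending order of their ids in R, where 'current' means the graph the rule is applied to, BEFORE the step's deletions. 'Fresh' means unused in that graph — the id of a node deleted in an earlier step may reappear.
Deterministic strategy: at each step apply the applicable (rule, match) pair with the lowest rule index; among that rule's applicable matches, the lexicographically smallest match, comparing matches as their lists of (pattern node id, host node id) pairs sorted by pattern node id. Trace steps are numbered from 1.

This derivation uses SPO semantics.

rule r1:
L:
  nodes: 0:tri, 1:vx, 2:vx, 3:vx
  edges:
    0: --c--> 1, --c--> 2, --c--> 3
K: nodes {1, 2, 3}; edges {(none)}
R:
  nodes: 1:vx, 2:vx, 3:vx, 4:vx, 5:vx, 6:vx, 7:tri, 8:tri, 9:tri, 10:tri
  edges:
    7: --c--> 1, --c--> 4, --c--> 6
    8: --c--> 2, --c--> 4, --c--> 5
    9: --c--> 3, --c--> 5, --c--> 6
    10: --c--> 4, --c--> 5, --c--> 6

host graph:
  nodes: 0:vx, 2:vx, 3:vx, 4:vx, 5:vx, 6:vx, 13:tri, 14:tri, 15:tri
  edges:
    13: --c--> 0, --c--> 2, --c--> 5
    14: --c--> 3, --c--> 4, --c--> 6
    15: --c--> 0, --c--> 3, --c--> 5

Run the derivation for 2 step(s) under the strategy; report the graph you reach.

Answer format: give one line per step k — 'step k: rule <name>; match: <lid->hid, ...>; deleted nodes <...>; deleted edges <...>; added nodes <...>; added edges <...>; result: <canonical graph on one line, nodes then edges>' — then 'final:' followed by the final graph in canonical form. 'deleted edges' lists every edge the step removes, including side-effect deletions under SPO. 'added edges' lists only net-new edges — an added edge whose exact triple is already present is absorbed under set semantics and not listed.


step 1: rule r1; match: 0->13, 1->0, 2->2, 3->5; deleted nodes 13; deleted edges (13,0,c); (13,2,c); (13,5,c); added nodes 16, 17, 18, 19, 20, 21, 22; added edges (19,0,c); (19,16,c); (19,18,c); (20,2,c); (20,16,c); (20,17,c); (21,5,c); (21,17,c); (21,18,c); (22,16,c); (22,17,c); (22,18,c); result: nodes: 0:vx, 2:vx, 3:vx, 4:vx, 5:vx, 6:vx, 14:tri, 15:tri, 16:vx, 17:vx, 18:vx, 19:tri, 20:tri, 21:tri, 22:tri edges: (14,3,c); (14,4,c); (14,6,c); (15,0,c); (15,3,c); (15,5,c); (19,0,c); (19,16,c); (19,18,c); (20,2,c); (20,16,c); (20,17,c); (21,5,c); (21,17,c); (21,18,c); (22,16,c); (22,17,c); (22,18,c)
step 2: rule r1; match: 0->14, 1->3, 2->4, 3->6; deleted nodes 14; deleted edges (14,3,c); (14,4,c); (14,6,c); added nodes 23, 24, 25, 26, 27, 28, 29; added edges (26,3,c); (26,23,c); (26,25,c); (27,4,c); (27,23,c); (27,24,c); (28,6,c); (28,24,c); (28,25,c); (29,23,c); (29,24,c); (29,25,c); result: nodes: 0:vx, 2:vx, 3:vx, 4:vx, 5:vx, 6:vx, 15:tri, 16:vx, 17:vx, 18:vx, 19:tri, 20:tri, 21:tri, 22:tri, 23:vx, 24:vx, 25:vx, 26:tri, 27:tri, 28:tri, 29:tri edges: (15,0,c); (15,3,c); (15,5,c); (19,0,c); (19,16,c); (19,18,c); (20,2,c); (20,16,c); (20,17,c); (21,5,c); (21,17,c); (21,18,c); (22,16,c); (22,17,c); (22,18,c); (26,3,c); (26,23,c); (26,25,c); (27,4,c); (27,23,c); (27,24,c); (28,6,c); (28,24,c); (28,25,c); (29,23,c); (29,24,c); (29,25,c)
final:
nodes: 0:vx, 2:vx, 3:vx, 4:vx, 5:vx, 6:vx, 15:tri, 16:vx, 17:vx, 18:vx, 19:tri, 20:tri, 21:tri, 22:tri, 23:vx, 24:vx, 25:vx, 26:tri, 27:tri, 28:tri, 29:tri
edges: (15,0,c); (15,3,c); (15,5,c); (19,0,c); (19,16,c); (19,18,c); (20,2,c); (20,16,c); (20,17,c); (21,5,c); (21,17,c); (21,18,c); (22,16,c); (22,17,c); (22,18,c); (26,3,c); (26,23,c); (26,25,c); (27,4,c); (27,23,c); (27,24,c); (28,6,c); (28,24,c); (28,25,c); (29,23,c); (29,24,c); (29,25,c)


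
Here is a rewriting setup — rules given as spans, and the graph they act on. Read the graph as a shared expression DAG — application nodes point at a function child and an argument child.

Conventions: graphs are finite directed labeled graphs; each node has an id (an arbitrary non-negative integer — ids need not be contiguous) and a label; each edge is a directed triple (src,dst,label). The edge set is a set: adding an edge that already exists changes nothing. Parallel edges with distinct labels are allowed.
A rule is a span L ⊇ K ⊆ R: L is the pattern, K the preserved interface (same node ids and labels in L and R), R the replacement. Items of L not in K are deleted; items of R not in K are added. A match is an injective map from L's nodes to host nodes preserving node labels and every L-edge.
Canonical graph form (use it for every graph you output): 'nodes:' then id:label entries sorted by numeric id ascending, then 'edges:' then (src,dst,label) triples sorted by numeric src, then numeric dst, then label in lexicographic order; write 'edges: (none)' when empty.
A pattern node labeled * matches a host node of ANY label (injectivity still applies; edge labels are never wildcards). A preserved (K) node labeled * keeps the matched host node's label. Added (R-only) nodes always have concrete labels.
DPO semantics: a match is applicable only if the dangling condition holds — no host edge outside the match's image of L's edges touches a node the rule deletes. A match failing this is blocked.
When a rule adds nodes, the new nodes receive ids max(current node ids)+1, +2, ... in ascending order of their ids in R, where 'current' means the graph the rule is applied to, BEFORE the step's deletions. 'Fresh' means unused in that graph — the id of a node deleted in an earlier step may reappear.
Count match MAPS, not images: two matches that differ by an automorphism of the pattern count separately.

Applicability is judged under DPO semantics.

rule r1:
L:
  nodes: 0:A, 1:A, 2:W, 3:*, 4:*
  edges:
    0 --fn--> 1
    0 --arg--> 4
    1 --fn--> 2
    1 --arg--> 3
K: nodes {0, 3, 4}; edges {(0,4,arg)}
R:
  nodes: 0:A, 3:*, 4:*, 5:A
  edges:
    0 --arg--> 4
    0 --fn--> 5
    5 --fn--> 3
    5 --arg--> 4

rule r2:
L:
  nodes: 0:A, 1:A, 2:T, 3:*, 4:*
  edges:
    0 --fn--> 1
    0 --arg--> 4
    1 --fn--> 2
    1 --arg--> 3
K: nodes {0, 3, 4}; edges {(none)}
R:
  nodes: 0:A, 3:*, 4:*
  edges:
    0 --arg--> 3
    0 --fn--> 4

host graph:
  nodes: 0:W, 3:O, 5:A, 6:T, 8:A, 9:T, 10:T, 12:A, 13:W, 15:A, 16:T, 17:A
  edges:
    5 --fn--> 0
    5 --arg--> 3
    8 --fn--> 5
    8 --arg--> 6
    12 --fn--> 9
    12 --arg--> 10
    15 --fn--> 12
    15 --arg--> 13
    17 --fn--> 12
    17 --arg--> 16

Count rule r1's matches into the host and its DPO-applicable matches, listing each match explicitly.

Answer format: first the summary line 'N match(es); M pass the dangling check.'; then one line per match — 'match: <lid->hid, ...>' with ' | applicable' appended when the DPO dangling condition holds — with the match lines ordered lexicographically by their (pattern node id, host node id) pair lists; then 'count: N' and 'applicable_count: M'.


1 match(es); 1 pass the dangling check.
match: 0->8, 1->5, 2->0, 3->3, 4->6 | applicable
count: 1
applicable_count: 1


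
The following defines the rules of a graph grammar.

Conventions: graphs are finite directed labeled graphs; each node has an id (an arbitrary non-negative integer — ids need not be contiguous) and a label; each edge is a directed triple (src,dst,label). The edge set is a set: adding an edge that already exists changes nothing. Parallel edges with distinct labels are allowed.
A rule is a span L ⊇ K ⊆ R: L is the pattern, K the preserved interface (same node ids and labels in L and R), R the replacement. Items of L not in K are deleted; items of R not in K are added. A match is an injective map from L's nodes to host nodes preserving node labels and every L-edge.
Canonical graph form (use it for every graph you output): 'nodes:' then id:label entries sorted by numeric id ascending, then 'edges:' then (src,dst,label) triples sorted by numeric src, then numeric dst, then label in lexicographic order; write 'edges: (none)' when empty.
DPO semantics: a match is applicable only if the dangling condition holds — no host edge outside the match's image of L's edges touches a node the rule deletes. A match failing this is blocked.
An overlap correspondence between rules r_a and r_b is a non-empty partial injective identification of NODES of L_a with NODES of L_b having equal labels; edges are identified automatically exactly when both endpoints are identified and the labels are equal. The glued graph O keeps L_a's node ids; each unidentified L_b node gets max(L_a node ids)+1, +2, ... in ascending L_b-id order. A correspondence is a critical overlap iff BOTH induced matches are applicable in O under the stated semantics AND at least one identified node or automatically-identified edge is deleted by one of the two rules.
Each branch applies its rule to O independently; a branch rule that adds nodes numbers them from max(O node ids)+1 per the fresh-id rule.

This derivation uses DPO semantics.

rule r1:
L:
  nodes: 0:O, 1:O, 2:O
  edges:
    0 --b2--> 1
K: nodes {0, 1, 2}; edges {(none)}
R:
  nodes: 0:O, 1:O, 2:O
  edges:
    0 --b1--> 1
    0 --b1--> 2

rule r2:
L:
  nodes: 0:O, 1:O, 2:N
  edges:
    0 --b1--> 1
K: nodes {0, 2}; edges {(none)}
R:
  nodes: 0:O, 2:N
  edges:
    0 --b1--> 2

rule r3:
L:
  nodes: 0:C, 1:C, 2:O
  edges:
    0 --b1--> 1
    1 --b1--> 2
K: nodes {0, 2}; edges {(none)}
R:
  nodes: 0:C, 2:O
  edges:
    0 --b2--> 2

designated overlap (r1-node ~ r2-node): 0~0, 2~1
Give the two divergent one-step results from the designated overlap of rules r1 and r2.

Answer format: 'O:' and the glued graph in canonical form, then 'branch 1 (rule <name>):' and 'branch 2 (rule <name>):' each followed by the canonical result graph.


O:
nodes: 0:O, 1:O, 2:O, 3:N
edges: (0,1,b2); (0,2,b1)
branch 1 (rule r1):
nodes: 0:O, 1:O, 2:O, 3:N
edges: (0,1,b1); (0,2,b1)
branch 2 (rule r2):
nodes: 0:O, 1:O, 3:N
edges: (0,1,b2); (0,3,b1)


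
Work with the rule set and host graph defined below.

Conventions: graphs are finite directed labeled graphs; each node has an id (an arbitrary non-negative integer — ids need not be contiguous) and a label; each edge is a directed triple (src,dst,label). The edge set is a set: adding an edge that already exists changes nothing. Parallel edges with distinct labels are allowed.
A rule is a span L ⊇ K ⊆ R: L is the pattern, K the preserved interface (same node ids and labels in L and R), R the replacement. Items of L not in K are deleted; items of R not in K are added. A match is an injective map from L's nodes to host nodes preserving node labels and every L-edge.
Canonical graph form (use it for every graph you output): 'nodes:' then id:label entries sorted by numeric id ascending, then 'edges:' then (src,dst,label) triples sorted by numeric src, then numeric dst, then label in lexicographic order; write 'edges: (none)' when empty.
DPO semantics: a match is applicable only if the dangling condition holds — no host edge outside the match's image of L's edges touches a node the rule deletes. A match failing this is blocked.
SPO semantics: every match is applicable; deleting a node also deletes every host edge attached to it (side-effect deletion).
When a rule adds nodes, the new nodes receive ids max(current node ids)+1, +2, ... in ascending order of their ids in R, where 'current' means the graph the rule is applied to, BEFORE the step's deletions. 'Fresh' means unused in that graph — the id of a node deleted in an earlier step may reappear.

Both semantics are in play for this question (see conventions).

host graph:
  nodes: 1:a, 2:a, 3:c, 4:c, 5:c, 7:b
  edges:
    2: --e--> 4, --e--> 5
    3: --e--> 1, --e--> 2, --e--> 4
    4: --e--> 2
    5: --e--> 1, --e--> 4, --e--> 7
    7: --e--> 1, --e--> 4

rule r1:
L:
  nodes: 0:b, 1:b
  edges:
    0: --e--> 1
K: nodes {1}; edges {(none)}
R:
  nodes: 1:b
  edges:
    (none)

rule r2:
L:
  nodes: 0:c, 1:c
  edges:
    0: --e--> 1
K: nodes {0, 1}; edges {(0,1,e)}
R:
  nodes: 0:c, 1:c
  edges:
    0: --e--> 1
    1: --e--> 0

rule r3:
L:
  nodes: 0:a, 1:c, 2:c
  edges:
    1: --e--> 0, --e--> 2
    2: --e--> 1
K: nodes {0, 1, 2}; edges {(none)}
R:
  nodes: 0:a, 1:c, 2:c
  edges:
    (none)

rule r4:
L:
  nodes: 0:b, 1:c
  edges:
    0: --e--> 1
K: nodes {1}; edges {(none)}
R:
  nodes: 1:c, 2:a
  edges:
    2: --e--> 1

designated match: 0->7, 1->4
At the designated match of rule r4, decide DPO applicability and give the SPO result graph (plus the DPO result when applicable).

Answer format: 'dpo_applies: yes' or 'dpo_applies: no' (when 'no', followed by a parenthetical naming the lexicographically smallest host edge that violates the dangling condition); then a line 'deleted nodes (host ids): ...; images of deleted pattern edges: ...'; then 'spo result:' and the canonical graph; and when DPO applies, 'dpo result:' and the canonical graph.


dpo_applies: no
(the rule deletes node 7, which keeps host edge (5,7,e) outside the match image — the dangling condition fails, DPO blocks; SPO proceeds and side-deletes such edges)
deleted nodes (host ids): 7; images of deleted pattern edges: (7,4,e)
spo result:
nodes: 1:a, 2:a, 3:c, 4:c, 5:c, 8:a
edges: (2,4,e); (2,5,e); (3,1,e); (3,2,e); (3,4,e); (4,2,e); (5,1,e); (5,4,e); (8,4,e)


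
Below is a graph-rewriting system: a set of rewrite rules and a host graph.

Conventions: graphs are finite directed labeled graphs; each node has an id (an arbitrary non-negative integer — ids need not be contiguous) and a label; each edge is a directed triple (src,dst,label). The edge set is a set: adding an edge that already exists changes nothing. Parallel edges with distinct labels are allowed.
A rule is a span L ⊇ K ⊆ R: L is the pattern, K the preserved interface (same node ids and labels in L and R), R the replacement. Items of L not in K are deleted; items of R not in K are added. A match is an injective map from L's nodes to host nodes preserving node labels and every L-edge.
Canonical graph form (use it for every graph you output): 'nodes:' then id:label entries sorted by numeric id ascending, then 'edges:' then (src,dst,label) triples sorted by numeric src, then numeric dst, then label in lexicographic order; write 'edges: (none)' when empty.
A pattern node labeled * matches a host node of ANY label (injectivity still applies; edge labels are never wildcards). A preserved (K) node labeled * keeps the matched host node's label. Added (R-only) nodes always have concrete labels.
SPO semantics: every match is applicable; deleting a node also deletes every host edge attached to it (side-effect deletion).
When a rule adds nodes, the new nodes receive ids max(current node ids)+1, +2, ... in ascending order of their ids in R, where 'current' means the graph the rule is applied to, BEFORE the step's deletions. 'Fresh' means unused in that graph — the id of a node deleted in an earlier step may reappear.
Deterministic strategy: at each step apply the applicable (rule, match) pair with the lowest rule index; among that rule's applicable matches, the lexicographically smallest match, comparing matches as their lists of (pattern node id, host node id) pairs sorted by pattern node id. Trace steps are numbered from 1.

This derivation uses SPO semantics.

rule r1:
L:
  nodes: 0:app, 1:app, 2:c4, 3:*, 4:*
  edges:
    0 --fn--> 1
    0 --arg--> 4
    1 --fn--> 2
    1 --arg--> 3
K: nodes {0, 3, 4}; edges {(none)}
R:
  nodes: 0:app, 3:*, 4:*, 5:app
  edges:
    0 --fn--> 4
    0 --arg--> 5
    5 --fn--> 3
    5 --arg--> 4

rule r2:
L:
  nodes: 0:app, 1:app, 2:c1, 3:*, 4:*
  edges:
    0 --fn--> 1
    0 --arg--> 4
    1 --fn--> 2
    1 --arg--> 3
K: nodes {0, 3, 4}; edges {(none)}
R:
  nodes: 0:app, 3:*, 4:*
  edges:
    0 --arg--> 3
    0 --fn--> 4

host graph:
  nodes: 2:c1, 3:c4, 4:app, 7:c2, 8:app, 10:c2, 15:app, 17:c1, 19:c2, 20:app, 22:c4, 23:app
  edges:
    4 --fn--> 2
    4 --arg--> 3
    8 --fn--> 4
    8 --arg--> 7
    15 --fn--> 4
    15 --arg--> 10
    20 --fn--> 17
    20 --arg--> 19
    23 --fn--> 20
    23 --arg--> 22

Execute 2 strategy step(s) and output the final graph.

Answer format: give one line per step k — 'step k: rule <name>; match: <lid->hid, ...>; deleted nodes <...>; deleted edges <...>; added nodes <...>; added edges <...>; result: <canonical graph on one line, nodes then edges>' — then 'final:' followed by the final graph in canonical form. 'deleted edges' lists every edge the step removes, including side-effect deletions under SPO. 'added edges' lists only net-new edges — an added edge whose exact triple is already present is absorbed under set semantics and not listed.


step 1: rule r2; match: 0->8, 1->4, 2->2, 3->3, 4->7; deleted nodes 2, 4; deleted edges (4,2,fn); (4,3,arg); (8,4,fn); (8,7,arg); (15,4,fn); added nodes (none); added edges (8,3,arg); (8,7,fn); result: nodes: 3:c4, 7:c2, 8:app, 10:c2, 15:app, 17:c1, 19:c2, 20:app, 22:c4, 23:app edges: (8,3,arg); (8,7,fn); (15,10,arg); (20,17,fn); (20,19,arg); (23,20,fn); (23,22,arg)
step 2: rule r2; match: 0->23, 1->20, 2->17, 3->19, 4->22; deleted nodes 17, 20; deleted edges (20,17,fn); (20,19,arg); (23,20,fn); (23,22,arg); added nodes (none); added edges (23,19,arg); (23,22,fn); result: nodes: 3:c4, 7:c2, 8:app, 10:c2, 15:app, 19:c2, 22:c4, 23:app edges: (8,3,arg); (8,7,fn); (15,10,arg); (23,19,arg); (23,22,fn)
final:
nodes: 3:c4, 7:c2, 8:app, 10:c2, 15:app, 19:c2, 22:c4, 23:app
edges: (8,3,arg); (8,7,fn); (15,10,arg); (23,19,arg); (23,22,fn)


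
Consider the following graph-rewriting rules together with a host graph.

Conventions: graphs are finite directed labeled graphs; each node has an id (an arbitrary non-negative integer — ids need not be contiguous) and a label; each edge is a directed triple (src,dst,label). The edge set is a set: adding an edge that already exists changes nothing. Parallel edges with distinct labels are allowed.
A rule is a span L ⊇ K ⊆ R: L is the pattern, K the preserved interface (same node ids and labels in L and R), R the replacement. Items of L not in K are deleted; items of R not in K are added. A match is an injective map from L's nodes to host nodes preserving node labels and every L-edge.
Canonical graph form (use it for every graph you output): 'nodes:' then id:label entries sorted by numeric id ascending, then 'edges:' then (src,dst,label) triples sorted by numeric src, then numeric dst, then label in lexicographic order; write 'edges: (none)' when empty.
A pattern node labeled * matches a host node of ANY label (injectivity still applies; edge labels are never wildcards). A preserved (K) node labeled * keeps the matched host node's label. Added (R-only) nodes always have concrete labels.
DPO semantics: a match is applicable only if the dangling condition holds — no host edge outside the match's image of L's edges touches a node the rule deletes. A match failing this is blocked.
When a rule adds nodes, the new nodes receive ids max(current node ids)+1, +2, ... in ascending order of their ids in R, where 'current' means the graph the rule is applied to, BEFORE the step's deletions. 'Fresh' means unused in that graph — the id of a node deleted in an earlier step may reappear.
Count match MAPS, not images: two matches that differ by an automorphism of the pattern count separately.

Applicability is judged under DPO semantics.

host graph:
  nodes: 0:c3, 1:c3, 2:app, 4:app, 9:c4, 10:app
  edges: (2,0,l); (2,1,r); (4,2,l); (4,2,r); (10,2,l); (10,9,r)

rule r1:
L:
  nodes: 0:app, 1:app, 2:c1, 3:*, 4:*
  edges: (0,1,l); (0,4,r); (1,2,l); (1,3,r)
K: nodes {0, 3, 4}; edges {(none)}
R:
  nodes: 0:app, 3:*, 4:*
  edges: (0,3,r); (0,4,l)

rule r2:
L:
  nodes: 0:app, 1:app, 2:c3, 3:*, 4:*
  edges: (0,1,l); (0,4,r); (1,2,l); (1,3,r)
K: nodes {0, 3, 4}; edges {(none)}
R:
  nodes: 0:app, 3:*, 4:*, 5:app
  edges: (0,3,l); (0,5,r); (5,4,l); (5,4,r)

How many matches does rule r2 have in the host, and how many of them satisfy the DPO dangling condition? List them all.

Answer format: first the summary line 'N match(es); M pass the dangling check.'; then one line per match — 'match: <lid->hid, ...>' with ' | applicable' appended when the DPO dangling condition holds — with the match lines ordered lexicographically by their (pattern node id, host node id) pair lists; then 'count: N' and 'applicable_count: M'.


1 match(es); 0 pass the dangling check.
match: 0->10, 1->2, 2->0, 3->1, 4->9
count: 1
applicable_count: 0


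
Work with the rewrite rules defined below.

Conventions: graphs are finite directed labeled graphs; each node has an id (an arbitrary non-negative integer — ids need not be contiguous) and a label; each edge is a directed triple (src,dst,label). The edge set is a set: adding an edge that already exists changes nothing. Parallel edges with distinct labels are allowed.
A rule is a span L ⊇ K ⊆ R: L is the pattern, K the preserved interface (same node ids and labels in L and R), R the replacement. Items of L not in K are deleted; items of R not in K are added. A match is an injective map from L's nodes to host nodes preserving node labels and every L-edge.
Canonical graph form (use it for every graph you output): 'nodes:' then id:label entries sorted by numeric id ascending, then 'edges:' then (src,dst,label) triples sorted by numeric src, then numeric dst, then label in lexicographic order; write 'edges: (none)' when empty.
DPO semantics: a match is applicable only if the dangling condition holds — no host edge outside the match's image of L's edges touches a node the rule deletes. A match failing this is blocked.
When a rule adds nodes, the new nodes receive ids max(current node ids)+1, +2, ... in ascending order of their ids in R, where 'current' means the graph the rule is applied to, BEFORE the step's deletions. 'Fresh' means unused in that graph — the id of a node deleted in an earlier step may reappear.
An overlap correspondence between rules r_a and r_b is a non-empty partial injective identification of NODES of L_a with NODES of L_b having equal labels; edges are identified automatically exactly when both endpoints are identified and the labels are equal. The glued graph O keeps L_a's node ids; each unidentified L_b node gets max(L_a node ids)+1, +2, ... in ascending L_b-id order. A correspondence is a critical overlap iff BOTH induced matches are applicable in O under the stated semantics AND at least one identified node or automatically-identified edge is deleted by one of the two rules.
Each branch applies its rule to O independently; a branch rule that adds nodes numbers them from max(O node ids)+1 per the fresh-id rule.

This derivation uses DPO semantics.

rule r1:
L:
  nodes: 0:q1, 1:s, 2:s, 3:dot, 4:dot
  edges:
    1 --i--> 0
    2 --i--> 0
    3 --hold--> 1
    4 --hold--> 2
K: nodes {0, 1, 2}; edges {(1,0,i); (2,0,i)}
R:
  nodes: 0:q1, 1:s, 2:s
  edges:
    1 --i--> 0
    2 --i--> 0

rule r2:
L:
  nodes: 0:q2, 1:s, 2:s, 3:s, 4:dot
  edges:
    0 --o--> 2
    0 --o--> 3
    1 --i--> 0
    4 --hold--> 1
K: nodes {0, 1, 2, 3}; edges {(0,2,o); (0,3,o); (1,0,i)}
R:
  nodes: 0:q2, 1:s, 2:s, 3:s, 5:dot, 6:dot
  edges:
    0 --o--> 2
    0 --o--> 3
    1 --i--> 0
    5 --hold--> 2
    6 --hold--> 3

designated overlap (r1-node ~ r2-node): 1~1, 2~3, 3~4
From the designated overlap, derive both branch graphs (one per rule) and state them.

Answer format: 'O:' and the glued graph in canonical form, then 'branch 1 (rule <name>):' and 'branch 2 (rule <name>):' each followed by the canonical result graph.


O:
nodes: 0:q1, 1:s, 2:s, 3:dot, 4:dot, 5:q2, 6:s
edges: (1,0,i); (1,5,i); (2,0,i); (3,1,hold); (4,2,hold); (5,2,o); (5,6,o)
branch 1 (rule r1):
nodes: 0:q1, 1:s, 2:s, 5:q2, 6:s
edges: (1,0,i); (1,5,i); (2,0,i); (5,2,o); (5,6,o)
branch 2 (rule r2):
nodes: 0:q1, 1:s, 2:s, 4:dot, 5:q2, 6:s, 7:dot, 8:dot
edges: (1,0,i); (1,5,i); (2,0,i); (4,2,hold); (5,2,o); (5,6,o); (7,6,hold); (8,2,hold)


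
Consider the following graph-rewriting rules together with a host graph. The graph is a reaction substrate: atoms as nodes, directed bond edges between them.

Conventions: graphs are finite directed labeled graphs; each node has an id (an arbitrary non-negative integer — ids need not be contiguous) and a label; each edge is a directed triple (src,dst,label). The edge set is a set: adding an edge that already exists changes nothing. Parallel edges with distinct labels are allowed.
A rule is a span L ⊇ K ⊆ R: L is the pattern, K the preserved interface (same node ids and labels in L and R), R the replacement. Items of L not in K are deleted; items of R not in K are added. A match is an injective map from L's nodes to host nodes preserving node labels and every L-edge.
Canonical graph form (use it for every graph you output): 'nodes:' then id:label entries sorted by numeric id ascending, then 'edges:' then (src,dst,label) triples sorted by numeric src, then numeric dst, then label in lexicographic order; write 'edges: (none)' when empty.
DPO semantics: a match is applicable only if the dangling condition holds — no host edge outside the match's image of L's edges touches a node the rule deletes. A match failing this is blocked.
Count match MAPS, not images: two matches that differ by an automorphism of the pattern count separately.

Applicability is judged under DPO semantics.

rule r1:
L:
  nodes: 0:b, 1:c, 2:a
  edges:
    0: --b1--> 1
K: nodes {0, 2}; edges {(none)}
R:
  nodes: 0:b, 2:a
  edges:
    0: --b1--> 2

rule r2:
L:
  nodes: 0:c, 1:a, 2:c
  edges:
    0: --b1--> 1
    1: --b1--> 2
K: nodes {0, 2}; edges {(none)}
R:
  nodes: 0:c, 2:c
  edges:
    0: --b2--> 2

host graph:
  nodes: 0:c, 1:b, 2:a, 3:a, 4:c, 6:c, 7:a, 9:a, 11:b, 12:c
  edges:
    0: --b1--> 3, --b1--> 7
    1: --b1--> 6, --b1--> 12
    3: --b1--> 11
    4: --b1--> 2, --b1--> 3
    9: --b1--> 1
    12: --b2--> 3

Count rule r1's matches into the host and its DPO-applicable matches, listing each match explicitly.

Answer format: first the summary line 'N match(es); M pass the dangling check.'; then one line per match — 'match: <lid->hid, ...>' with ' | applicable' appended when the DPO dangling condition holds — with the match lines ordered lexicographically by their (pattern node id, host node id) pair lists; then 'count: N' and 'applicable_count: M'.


8 match(es); 4 pass the dangling check.
match: 0->1, 1->6, 2->2 | applicable
match: 0->1, 1->6, 2->3 | applicable
match: 0->1, 1->6, 2->7 | applicable
match: 0->1, 1->6, 2->9 | applicable
match: 0->1, 1->12, 2->2
match: 0->1, 1->12, 2->3
match: 0->1, 1->12, 2->7
match: 0->1, 1->12, 2->9
count: 8
applicable_count: 4


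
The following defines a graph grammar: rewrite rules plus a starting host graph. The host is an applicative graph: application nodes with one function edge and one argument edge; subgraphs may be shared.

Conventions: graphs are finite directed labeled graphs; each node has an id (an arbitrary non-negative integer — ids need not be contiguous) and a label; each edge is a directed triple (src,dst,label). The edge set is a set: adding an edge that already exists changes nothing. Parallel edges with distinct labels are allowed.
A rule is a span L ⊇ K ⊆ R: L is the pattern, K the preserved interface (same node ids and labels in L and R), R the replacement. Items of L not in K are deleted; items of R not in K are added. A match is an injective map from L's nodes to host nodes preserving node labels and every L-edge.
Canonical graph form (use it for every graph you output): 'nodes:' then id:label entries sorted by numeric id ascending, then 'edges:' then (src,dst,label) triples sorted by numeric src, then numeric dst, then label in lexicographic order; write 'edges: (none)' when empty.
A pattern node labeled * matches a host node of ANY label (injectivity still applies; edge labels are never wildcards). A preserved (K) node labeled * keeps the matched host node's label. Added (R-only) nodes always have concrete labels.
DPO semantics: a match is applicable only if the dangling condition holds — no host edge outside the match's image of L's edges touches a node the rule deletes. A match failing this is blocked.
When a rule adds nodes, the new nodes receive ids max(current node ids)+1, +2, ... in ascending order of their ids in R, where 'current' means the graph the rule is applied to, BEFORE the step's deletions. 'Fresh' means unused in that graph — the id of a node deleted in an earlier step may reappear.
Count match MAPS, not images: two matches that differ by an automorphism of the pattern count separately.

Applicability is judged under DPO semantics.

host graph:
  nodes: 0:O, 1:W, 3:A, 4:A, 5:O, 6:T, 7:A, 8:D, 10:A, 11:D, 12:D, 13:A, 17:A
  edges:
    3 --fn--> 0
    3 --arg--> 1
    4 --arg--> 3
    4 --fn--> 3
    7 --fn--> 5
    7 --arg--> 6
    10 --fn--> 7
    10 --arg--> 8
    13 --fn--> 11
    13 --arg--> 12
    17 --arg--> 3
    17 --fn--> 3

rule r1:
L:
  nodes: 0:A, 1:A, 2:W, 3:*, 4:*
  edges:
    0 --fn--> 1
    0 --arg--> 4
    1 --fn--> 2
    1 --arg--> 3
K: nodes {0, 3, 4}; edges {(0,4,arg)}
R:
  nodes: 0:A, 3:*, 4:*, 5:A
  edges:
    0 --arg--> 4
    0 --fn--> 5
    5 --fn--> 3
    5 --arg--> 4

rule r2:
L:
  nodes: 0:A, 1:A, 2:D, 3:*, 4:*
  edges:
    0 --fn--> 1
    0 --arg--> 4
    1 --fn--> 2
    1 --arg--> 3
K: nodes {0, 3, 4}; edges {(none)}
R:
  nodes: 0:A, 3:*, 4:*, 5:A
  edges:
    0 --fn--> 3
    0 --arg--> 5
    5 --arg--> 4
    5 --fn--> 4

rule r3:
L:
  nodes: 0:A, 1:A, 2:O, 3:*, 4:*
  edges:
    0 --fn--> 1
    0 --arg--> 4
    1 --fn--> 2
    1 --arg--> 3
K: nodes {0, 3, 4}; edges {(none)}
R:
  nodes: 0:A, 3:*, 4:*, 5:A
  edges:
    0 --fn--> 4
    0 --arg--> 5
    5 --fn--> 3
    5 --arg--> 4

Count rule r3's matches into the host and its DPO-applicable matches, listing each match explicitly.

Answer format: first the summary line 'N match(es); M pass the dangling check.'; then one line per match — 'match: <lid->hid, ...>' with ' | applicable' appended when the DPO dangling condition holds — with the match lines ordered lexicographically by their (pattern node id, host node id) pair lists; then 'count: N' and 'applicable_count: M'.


1 match(es); 1 pass the dangling check.
match: 0->10, 1->7, 2->5, 3->6, 4->8 | applicable
count: 1
applicable_count: 1


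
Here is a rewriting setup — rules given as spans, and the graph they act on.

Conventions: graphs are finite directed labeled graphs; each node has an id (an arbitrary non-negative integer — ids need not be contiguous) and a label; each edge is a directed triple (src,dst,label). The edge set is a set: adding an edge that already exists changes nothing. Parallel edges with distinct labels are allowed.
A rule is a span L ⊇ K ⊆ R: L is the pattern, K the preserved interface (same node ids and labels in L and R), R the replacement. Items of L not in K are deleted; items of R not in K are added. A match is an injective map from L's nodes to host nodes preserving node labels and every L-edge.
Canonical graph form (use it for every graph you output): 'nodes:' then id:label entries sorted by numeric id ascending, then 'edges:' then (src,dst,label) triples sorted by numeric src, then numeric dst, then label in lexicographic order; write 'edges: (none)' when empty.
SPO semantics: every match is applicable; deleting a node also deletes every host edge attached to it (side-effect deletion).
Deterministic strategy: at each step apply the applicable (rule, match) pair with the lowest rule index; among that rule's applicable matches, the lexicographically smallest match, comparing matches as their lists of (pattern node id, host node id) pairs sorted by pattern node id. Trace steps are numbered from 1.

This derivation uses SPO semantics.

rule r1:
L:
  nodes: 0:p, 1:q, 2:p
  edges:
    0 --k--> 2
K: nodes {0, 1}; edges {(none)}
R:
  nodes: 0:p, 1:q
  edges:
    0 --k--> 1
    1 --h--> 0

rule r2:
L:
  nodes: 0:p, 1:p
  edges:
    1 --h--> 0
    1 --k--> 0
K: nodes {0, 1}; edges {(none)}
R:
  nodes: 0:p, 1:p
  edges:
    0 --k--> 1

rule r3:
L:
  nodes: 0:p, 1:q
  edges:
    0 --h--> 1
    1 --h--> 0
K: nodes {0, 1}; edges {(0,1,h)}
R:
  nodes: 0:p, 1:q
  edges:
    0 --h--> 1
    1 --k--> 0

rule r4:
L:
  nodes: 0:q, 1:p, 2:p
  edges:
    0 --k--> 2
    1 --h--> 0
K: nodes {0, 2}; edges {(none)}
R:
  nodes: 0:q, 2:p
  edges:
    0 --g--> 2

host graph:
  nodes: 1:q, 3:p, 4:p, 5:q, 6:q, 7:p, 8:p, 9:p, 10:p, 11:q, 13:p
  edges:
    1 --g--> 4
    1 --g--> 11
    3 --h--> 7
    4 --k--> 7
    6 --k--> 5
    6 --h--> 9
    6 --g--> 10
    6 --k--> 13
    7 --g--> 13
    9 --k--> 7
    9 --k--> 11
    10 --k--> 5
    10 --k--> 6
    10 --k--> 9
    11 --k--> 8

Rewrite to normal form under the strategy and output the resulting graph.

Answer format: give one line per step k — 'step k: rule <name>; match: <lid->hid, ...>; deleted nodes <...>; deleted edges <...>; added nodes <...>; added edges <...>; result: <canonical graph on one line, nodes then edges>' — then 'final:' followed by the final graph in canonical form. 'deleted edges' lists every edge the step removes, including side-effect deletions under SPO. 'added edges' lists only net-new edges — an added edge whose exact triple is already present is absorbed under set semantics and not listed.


step 1: rule r1; match: 0->4, 1->1, 2->7; deleted nodes 7; deleted edges (3,7,h); (4,7,k); (7,13,g); (9,7,k); added nodes (none); added edges (1,4,h); (4,1,k); result: nodes: 1:q, 3:p, 4:p, 5:q, 6:q, 8:p, 9:p, 10:p, 11:q, 13:p edges: (1,4,g); (1,4,h); (1,11,g); (4,1,k); (6,5,k); (6,9,h); (6,10,g); (6,13,k); (9,11,k); (10,5,k); (10,6,k); (10,9,k); (11,8,k)
step 2: rule r1; match: 0->10, 1->1, 2->9; deleted nodes 9; deleted edges (6,9,h); (9,11,k); (10,9,k); added nodes (none); added edges (1,10,h); (10,1,k); result: nodes: 1:q, 3:p, 4:p, 5:q, 6:q, 8:p, 10:p, 11:q, 13:p edges: (1,4,g); (1,4,h); (1,10,h); (1,11,g); (4,1,k); (6,5,k); (6,10,g); (6,13,k); (10,1,k); (10,5,k); (10,6,k); (11,8,k)
final:
nodes: 1:q, 3:p, 4:p, 5:q, 6:q, 8:p, 10:p, 11:q, 13:p
edges: (1,4,g); (1,4,h); (1,10,h); (1,11,g); (4,1,k); (6,5,k); (6,10,g); (6,13,k); (10,1,k); (10,5,k); (10,6,k); (11,8,k)


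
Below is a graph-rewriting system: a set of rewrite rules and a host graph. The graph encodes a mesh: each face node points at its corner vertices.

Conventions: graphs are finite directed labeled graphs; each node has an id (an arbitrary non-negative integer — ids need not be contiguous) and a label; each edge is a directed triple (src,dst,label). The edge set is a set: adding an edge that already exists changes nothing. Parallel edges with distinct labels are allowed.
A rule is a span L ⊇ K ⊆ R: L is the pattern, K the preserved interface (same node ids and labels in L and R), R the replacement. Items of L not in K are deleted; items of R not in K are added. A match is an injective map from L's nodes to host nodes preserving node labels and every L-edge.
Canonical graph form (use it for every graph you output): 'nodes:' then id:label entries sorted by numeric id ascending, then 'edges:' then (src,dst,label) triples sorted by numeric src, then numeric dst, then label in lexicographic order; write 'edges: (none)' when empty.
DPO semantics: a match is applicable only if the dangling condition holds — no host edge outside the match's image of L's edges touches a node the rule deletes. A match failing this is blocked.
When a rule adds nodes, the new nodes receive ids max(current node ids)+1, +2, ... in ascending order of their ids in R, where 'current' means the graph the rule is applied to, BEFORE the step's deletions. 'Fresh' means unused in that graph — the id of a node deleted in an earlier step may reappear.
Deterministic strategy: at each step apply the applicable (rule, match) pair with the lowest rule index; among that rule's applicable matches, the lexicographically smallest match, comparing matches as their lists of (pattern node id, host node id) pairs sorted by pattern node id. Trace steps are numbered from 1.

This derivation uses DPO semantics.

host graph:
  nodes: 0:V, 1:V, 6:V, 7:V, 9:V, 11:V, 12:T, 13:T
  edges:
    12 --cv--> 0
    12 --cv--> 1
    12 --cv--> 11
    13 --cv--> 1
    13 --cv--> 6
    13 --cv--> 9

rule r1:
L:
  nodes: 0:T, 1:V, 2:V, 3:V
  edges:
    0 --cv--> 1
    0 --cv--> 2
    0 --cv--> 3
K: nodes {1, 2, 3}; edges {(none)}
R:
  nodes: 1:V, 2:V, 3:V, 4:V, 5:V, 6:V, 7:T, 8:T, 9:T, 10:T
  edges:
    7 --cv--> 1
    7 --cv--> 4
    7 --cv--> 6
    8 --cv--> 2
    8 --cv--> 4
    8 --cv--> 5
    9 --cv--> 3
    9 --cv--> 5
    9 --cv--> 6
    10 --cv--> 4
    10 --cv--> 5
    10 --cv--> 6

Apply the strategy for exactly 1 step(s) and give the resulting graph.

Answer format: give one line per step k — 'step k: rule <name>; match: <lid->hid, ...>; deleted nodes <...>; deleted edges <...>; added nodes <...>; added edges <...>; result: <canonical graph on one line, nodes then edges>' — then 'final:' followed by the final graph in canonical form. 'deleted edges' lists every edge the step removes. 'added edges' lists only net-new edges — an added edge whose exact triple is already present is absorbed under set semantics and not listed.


step 1: rule r1; match: 0->12, 1->0, 2->1, 3->11; deleted nodes 12; deleted edges (12,0,cv); (12,1,cv); (12,11,cv); added nodes 14, 15, 16, 17, 18, 19, 20; added edges (17,0,cv); (17,14,cv); (17,16,cv); (18,1,cv); (18,14,cv); (18,15,cv); (19,11,cv); (19,15,cv); (19,16,cv); (20,14,cv); (20,15,cv); (20,16,cv); result: nodes: 0:V, 1:V, 6:V, 7:V, 9:V, 11:V, 13:T, 14:V, 15:V, 16:V, 17:T, 18:T, 19:T, 20:T edges: (13,1,cv); (13,6,cv); (13,9,cv); (17,0,cv); (17,14,cv); (17,16,cv); (18,1,cv); (18,14,cv); (18,15,cv); (19,11,cv); (19,15,cv); (19,16,cv); (20,14,cv); (20,15,cv); (20,16,cv)
final:
nodes: 0:V, 1:V, 6:V, 7:V, 9:V, 11:V, 13:T, 14:V, 15:V, 16:V, 17:T, 18:T, 19:T, 20:T
edges: (13,1,cv); (13,6,cv); (13,9,cv); (17,0,cv); (17,14,cv); (17,16,cv); (18,1,cv); (18,14,cv); (18,15,cv); (19,11,cv); (19,15,cv); (19,16,cv); (20,14,cv); (20,15,cv); (20,16,cv)


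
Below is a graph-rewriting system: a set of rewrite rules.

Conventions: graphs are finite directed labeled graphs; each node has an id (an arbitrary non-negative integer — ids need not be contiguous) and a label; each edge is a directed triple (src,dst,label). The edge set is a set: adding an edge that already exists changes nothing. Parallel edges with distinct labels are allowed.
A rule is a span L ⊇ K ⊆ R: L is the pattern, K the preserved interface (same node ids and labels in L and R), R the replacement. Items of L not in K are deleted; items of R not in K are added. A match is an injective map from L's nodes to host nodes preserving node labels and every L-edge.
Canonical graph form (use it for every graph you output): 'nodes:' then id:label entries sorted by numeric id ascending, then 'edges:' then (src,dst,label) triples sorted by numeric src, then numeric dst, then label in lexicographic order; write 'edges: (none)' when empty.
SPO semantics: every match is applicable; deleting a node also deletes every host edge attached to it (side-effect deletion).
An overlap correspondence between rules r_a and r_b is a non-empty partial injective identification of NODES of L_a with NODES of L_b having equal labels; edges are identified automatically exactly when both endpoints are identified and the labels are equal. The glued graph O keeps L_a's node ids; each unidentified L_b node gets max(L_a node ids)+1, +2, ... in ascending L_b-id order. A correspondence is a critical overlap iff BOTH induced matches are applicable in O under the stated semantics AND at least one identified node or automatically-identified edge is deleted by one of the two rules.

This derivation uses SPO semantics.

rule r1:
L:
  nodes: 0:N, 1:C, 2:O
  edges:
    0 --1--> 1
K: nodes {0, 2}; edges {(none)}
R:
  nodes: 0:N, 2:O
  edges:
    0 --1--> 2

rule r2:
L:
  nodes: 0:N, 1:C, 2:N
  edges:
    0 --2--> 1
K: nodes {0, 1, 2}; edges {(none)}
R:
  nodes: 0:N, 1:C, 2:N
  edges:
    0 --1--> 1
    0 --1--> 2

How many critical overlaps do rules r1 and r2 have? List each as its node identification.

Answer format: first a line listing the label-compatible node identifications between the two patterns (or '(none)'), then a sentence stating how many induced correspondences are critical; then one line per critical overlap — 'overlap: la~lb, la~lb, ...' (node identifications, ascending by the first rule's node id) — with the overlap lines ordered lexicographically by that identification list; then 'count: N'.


label-compatible node identifications between L(r1) and L(r2): 0~0, 0~2, 1~1
3 of the induced correspondences are critical overlaps of r1 and r2.
overlap: 0~0, 1~1
overlap: 0~2, 1~1
overlap: 1~1
count: 3
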